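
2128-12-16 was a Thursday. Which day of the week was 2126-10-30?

Wednesday

Count forward from the earlier date (October 30, 2126) to the later (December 16, 2128):
October 2126: 31 − 30 = 1 day remains.
Then 25 full months totalling 761 days.
December 1–16, 2128: 16 days.
Total: 1 + 761 + 16 = 778 days.
778 mod 7 = 1, so 1 day before Thursday is Wednesday.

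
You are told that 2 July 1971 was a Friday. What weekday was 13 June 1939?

Count forward from the earlier date (June 13, 1939) to the later (July 2, 1971):
From June 13, 1939 to June 13, 1971: 32 years, of which 8 contain a Feb 29 — 24×365 + 8×366 = 11688 days.
June 1971: 30 − 13 = 17 days remain.
July 1–2, 1971: 2 days.
Residual: 19 days.
Total: 11707 days.
11707 mod 7 = 3, so 3 days before Friday is Tuesday.

Tuesday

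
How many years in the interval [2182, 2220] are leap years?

9

Years divisible by 4 in [2182, 2220]: 2184, 2188, 2192, 2196, 2200, 2204, 2208, 2212, 2216, 2220.
Of these, 2200 is divisible by 100 but not 400, so not leap.
Leap years: 10 − 1 = 9.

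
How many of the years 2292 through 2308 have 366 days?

Years divisible by 4 in [2292, 2308]: 2292, 2296, 2300, 2304, 2308.
Of these, 2300 is divisible by 100 but not 400, so not leap.
Leap years: 5 − 1 = 4.

4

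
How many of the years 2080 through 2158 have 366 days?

19

Years divisible by 4: 2080, 2084, …, 2156 — 20 in all.
Of these, 2100 is divisible by 100 but not 400, so not leap.
Leap years: 20 − 1 = 19.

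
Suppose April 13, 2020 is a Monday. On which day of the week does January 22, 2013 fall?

Tuesday

Count forward from the earlier date (January 22, 2013) to the later (April 13, 2020):
Day-of-year of January 22, 2013: 22.
Day-of-year of April 13, 2020: 104.
2013 has 365 days, so 365 − 22 = 343 days remain in 2013.
Full years: 2014: 365; 2015: 365; 2016: 366; 2017: 365; 2018: 365; 2019: 365. Sum = 2191.
Total: 343 + 2191 + 104 = 2638 days.
2638 mod 7 = 6, so 6 days before Monday is Tuesday.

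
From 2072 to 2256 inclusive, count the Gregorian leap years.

Years divisible by 4: 2072, 2076, …, 2256 — 47 in all.
Of these, 2100, 2200 are divisible by 100 but not 400, so not leap.
Leap years: 47 − 2 = 45.

45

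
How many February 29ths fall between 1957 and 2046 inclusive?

Years divisible by 4: 1960, 1964, …, 2044 — 22 in all.
2000 is divisible by 400, so still leap.
No century exceptions apply. Count: 22.

22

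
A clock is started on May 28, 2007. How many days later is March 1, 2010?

May 28, 2007 → May 28, 2008: 366 days (2008 is a leap year).
May 28, 2008 → May 28, 2009: 365 days.
May 2009: 31 − 28 = 3 days remain.
Then 9 full months totalling 273 days.
March 1, 2010: 1 day.
Residual: 277 days.
Total: 1008 days.

1008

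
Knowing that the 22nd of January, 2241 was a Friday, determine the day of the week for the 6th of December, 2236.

Count forward from the earlier date (December 6, 2236) to the later (January 22, 2241):
Day-of-year of December 6, 2236: 341.
Day-of-year of January 22, 2241: 22.
2236 has 366 days, so 366 − 341 = 25 days remain in 2236.
Full years: 2237: 365; 2238: 365; 2239: 365; 2240: 366. Sum = 1461.
Total: 25 + 1461 + 22 = 1508 days.
1508 mod 7 = 3, so 3 days before Friday is Tuesday.

Tuesday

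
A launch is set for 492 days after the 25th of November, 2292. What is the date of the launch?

the 1st of April, 2294

Count 492 days after November 25, 2292:
November 25, 2292 → November 25, 2293: 365 days.
November 2293: 30 − 25 = 5 days remain.
Then December (31), January (31), February 2294 (28), March (31): 31 + 31 + 28 + 31 = 121 days.
April 1, 2294: 1 day.
Residual: 127 days.
Total: 492 days.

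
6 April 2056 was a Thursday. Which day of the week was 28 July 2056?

Friday

April 2056: 30 − 6 = 24 days remain.
Then May (31), June (30): 31 + 30 = 61 days.
July 1–28, 2056: 28 days.
Total: 24 + 61 + 28 = 113 days.
113 mod 7 = 1, so 1 day after Thursday is Friday.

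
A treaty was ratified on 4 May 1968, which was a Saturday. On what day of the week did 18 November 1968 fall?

Monday

May 1968: 31 − 4 = 27 days remain.
Then June (30), July (31), August (31), September (30), October (31): 30 + 31 + 31 + 30 + 31 = 153 days.
November 1–18, 1968: 18 days.
Total: 27 + 153 + 18 = 198 days.
198 mod 7 = 2, so 2 days after Saturday is Monday.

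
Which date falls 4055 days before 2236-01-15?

2224-12-08

Count 4055 days before January 15, 2236:
From December 8, 2224 to December 8, 2235: 11 years, of which 2 contain a Feb 29 — 9×365 + 2×366 = 4017 days.
December 2235: 31 − 8 = 23 days remain.
January 1–15, 2236: 15 days.
Residual: 38 days.
Total: 4055 days.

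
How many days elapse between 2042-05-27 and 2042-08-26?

91

May 2042: 31 − 27 = 4 days remain.
Then June (30), July (31): 30 + 31 = 61 days.
August 1–26, 2042: 26 days.
Total: 4 + 61 + 26 = 91 days.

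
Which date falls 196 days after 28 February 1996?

11 September 1996

Count 196 days after February 28, 1996:
February 1996: 29 − 28 = 1 day remains (1996 is a leap year, so February has 29 days).
Then March (31), April (30), May (31), June (30), July (31), August (31): 31 + 30 + 31 + 30 + 31 + 31 = 184 days.
September 1–11, 1996: 11 days.
Total: 1 + 184 + 11 = 196 days.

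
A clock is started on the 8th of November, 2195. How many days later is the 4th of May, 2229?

Day-of-year of November 8, 2195: 312.
Day-of-year of May 4, 2229: 124.
2195 has 365 days, so 365 − 312 = 53 days remain in 2195.
Full years 2196–2228: 25 common + 8 leap = 25×365 + 8×366 = 12053 days.
Total: 53 + 12053 + 124 = 12230 days.

12230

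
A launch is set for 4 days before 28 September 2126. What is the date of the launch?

24 September 2126

Count 4 days before September 28, 2126:
Within September 2126: 28 − 24 = 4 days.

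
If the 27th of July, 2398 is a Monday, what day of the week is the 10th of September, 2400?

Sunday

Day-of-year of July 27, 2398: 208.
Day-of-year of September 10, 2400: 254.
2398 has 365 days, so 365 − 208 = 157 days remain in 2398.
Full years: 2399: 365. Sum = 365.
Total: 157 + 365 + 254 = 776 days.
776 mod 7 = 6, so 6 days after Monday is Sunday.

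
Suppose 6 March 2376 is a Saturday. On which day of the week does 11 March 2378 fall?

March 2376: 31 − 6 = 25 days remain.
Then 23 full months totalling 699 days.
March 1–11, 2378: 11 days.
Total: 25 + 699 + 11 = 735 days.
735 is a multiple of 7, so 11 March 2378 falls on the same weekday: Saturday.

Saturday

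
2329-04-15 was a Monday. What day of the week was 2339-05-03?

From April 15, 2329 to April 15, 2339: 10 years, of which 2 contain a Feb 29 — 8×365 + 2×366 = 3652 days.
April 2339: 30 − 15 = 15 days remain.
May 1–3, 2339: 3 days.
Residual: 18 days.
Total: 3670 days.
3670 mod 7 = 2, so 2 days after Monday is Wednesday.

Wednesday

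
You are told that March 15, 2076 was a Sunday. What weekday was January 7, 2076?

Tuesday

Count forward from the earlier date (January 7, 2076) to the later (March 15, 2076):
January 2076: 31 − 7 = 24 days remain.
Then February 2076 (29): 29 days.
March 1–15, 2076: 15 days.
Total: 24 + 29 + 15 = 68 days.
68 mod 7 = 5, so 5 days before Sunday is Tuesday.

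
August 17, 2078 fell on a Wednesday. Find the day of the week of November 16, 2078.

Wednesday

August 2078: 31 − 17 = 14 days remain.
Then September (30), October (31): 30 + 31 = 61 days.
November 1–16, 2078: 16 days.
Total: 14 + 61 + 16 = 91 days.
91 is a multiple of 7, so November 16, 2078 falls on the same weekday: Wednesday.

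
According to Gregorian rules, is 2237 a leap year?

2237 is not a leap year.

No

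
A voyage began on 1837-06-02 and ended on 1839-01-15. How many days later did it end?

June 2, 1837 → June 2, 1838: 365 days.
June 1838: 30 − 2 = 28 days remain.
Then July (31), August (31), September (30), October (31), November (30), December (31): 31 + 31 + 30 + 31 + 30 + 31 = 184 days.
January 1–15, 1839: 15 days.
Residual: 227 days.
Total: 592 days.

592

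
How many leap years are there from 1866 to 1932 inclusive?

Years divisible by 4: 1868, 1872, …, 1932 — 17 in all.
Of these, 1900 is divisible by 100 but not 400, so not leap.
Leap years: 17 − 1 = 16.

16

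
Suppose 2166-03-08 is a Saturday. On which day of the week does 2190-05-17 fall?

From March 8, 2166 to March 8, 2190: 24 years, of which 6 contain a Feb 29 — 18×365 + 6×366 = 8766 days.
March 2190: 31 − 8 = 23 days remain.
Then April (30): 30 days.
May 1–17, 2190: 17 days.
Residual: 70 days.
Total: 8836 days.
8836 mod 7 = 2, so 2 days after Saturday is Monday.

Monday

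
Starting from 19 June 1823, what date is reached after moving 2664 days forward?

4 October 1830

Count 2664 days after June 19, 1823:
From June 19, 1823 to June 19, 1830: 7 years, of which 2 contain a Feb 29 — 5×365 + 2×366 = 2557 days.
June 1830: 30 − 19 = 11 days remain.
Then July (31), August (31), September (30): 31 + 31 + 30 = 92 days.
October 1–4, 1830: 4 days.
Residual: 107 days.
Total: 2664 days.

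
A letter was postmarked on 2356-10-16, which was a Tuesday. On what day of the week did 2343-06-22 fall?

Tuesday

Count forward from the earlier date (June 22, 2343) to the later (October 16, 2356):
From June 22, 2343 to June 22, 2356: 13 years, of which 4 contain a Feb 29 — 9×365 + 4×366 = 4749 days.
June 2356: 30 − 22 = 8 days remain.
Then July (31), August (31), September (30): 31 + 31 + 30 = 92 days.
October 1–16, 2356: 16 days.
Residual: 116 days.
Total: 4865 days.
4865 is a multiple of 7, so 2343-06-22 falls on the same weekday: Tuesday.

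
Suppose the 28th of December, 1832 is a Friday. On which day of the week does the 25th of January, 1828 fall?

Count forward from the earlier date (January 25, 1828) to the later (December 28, 1832):
January 25, 1828 → January 25, 1829: 366 days (1828 is a leap year).
January 25, 1829 → January 25, 1830: 365 days.
January 25, 1830 → January 25, 1831: 365 days.
January 25, 1831 → January 25, 1832: 365 days.
January 1832: 31 − 25 = 6 days remain.
Then 10 full months totalling 304 days.
December 1–28, 1832: 28 days.
Residual: 338 days.
Total: 1799 days.
1799 is a multiple of 7, so the 25th of January, 1828 falls on the same weekday: Friday.

Friday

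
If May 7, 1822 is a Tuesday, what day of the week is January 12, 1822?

Saturday

Count forward from the earlier date (January 12, 1822) to the later (May 7, 1822):
January 1822: 31 − 12 = 19 days remain.
Then February 1822 (28), March (31), April (30): 28 + 31 + 30 = 89 days.
May 1–7, 1822: 7 days.
Total: 19 + 89 + 7 = 115 days.
115 mod 7 = 3, so 3 days before Tuesday is Saturday.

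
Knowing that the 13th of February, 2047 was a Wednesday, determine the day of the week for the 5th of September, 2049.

Sunday

February 13, 2047 → February 13, 2048: 365 days.
February 13, 2048 → February 13, 2049: 366 days (2048 is a leap year).
February 2049: 28 − 13 = 15 days remain (2049 is not a leap year, so February has 28 days).
Then March (31), April (30), May (31), June (30), July (31), August (31): 31 + 30 + 31 + 30 + 31 + 31 = 184 days.
September 1–5, 2049: 5 days.
Residual: 204 days.
Total: 935 days.
935 mod 7 = 4, so 4 days after Wednesday is Sunday.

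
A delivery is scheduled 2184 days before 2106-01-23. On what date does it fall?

2100-01-30

Count 2184 days before January 23, 2106:
Day-of-year of January 30, 2100: 30.
Day-of-year of January 23, 2106: 23.
2100 has 365 days, so 365 − 30 = 335 days remain in 2100.
Full years: 2101: 365; 2102: 365; 2103: 365; 2104: 366; 2105: 365. Sum = 1826.
Total: 335 + 1826 + 23 = 2184 days.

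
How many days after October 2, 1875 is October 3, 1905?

10958

Day-of-year of October 2, 1875: 275.
Day-of-year of October 3, 1905: 276.
1875 has 365 days, so 365 − 275 = 90 days remain in 1875.
Full years 1876–1904: 22 common + 7 leap = 22×365 + 7×366 = 10592 days.
Total: 90 + 10592 + 276 = 10958 days.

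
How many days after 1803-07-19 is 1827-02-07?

8604

From July 19, 1803 to July 19, 1826: 23 years, of which 6 contain a Feb 29 — 17×365 + 6×366 = 8401 days.
July 1826: 31 − 19 = 12 days remain.
Then August (31), September (30), October (31), November (30), December (31), January (31): 31 + 30 + 31 + 30 + 31 + 31 = 184 days.
February 1–7, 1827: 7 days (1827 is not a leap year).
Residual: 203 days.
Total: 8604 days.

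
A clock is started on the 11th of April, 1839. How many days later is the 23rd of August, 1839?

134

April 1839: 30 − 11 = 19 days remain.
Then May (31), June (30), July (31): 31 + 30 + 31 = 92 days.
August 1–23, 1839: 23 days.
Total: 19 + 92 + 23 = 134 days.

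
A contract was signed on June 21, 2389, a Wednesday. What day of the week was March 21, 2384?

Count forward from the earlier date (March 21, 2384) to the later (June 21, 2389):
March 21, 2384 → March 21, 2385: 365 days.
March 21, 2385 → March 21, 2386: 365 days.
March 21, 2386 → March 21, 2387: 365 days.
March 21, 2387 → March 21, 2388: 366 days (2388 is a leap year).
March 21, 2388 → March 21, 2389: 365 days.
March 2389: 31 − 21 = 10 days remain.
Then April (30), May (31): 30 + 31 = 61 days.
June 1–21, 2389: 21 days.
Residual: 92 days.
Total: 1918 days.
1918 is a multiple of 7, so March 21, 2384 falls on the same weekday: Wednesday.

Wednesday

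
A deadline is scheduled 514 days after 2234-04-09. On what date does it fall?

2235-09-05

Count 514 days after April 9, 2234:
Day-of-year of April 9, 2234: 99.
Day-of-year of September 5, 2235: 248.
2234 has 365 days, so 365 − 99 = 266 days remain in 2234.
Total: 266 + 248 = 514 days.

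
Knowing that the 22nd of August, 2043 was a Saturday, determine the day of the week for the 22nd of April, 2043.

Wednesday

Count forward from the earlier date (April 22, 2043) to the later (August 22, 2043):
April 2043: 30 − 22 = 8 days remain.
Then May (31), June (30), July (31): 31 + 30 + 31 = 92 days.
August 1–22, 2043: 22 days.
Total: 8 + 92 + 22 = 122 days.
122 mod 7 = 3, so 3 days before Saturday is Wednesday.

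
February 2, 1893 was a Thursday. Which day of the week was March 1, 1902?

From February 2, 1893 to February 2, 1902: 9 years, of which 1 contains a Feb 29 — 8×365 + 1×366 = 3286 days.
(1900 is not a leap year (divisible by 100 but not 400).)
February 1902: 28 − 2 = 26 days remain (1902 is not a leap year, so February has 28 days).
March 1, 1902: 1 day.
Residual: 27 days.
Total: 3313 days.
3313 mod 7 = 2, so 2 days after Thursday is Saturday.

Saturday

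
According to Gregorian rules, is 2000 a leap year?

2000 is a leap year (divisible by 400).

Yes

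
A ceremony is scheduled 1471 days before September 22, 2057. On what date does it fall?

September 12, 2053

Count 1471 days before September 22, 2057:
Day-of-year of September 12, 2053: 255.
Day-of-year of September 22, 2057: 265.
2053 has 365 days, so 365 − 255 = 110 days remain in 2053.
Full years: 2054: 365; 2055: 365; 2056: 366. Sum = 1096.
Total: 110 + 1096 + 265 = 1471 days.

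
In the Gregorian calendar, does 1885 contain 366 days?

No

1885 is not a leap year.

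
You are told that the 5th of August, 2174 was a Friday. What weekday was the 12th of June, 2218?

From August 5, 2174 to August 5, 2217: 43 years, of which 10 contain a Feb 29 — 33×365 + 10×366 = 15705 days.
(2200 is not a leap year (divisible by 100 but not 400).)
August 2217: 31 − 5 = 26 days remain.
Then 9 full months totalling 273 days.
June 1–12, 2218: 12 days.
Residual: 311 days.
Total: 16016 days.
16016 is a multiple of 7, so the 12th of June, 2218 falls on the same weekday: Friday.

Friday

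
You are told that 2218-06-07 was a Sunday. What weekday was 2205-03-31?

Sunday

Count forward from the earlier date (March 31, 2205) to the later (June 7, 2218):
Day-of-year of March 31, 2205: 90.
Day-of-year of June 7, 2218: 158.
2205 has 365 days, so 365 − 90 = 275 days remain in 2205.
Full years 2206–2217: 9 common + 3 leap = 9×365 + 3×366 = 4383 days.
Total: 275 + 4383 + 158 = 4816 days.
4816 is a multiple of 7, so 2205-03-31 falls on the same weekday: Sunday.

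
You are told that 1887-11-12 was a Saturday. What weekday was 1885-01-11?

Sunday

Count forward from the earlier date (January 11, 1885) to the later (November 12, 1887):
Day-of-year of January 11, 1885: 11.
Day-of-year of November 12, 1887: 316.
1885 has 365 days, so 365 − 11 = 354 days remain in 1885.
Full years: 1886: 365. Sum = 365.
Total: 354 + 365 + 316 = 1035 days.
1035 mod 7 = 6, so 6 days before Saturday is Sunday.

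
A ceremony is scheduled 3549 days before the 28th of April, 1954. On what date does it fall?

the 9th of August, 1944

Count 3549 days before April 28, 1954:
From August 9, 1944 to August 9, 1953: 9 years, of which 2 contain a Feb 29 — 7×365 + 2×366 = 3287 days.
August 1953: 31 − 9 = 22 days remain.
Then September (30), October (31), November (30), December (31), January (31), February 1954 (28), March (31): 30 + 31 + 30 + 31 + 31 + 28 + 31 = 212 days.
April 1–28, 1954: 28 days.
Residual: 262 days.
Total: 3549 days.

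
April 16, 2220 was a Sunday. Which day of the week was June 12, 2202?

Saturday

Count forward from the earlier date (June 12, 2202) to the later (April 16, 2220):
Day-of-year of June 12, 2202: 163.
Day-of-year of April 16, 2220: 107.
2202 has 365 days, so 365 − 163 = 202 days remain in 2202.
Full years 2203–2219: 13 common + 4 leap = 13×365 + 4×366 = 6209 days.
Total: 202 + 6209 + 107 = 6518 days.
6518 mod 7 = 1, so 1 day before Sunday is Saturday.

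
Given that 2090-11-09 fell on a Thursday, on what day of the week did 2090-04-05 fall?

Count forward from the earlier date (April 5, 2090) to the later (November 9, 2090):
April 2090: 30 − 5 = 25 days remain.
Then May (31), June (30), July (31), August (31), September (30), October (31): 31 + 30 + 31 + 31 + 30 + 31 = 184 days.
November 1–9, 2090: 9 days.
Total: 25 + 184 + 9 = 218 days.
218 mod 7 = 1, so 1 day before Thursday is Wednesday.

Wednesday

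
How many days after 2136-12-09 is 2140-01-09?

1126

December 9, 2136 → December 9, 2137: 365 days.
December 9, 2137 → December 9, 2138: 365 days.
December 9, 2138 → December 9, 2139: 365 days.
December 2139: 31 − 9 = 22 days remain.
January 1–9, 2140: 9 days.
Residual: 31 days.
Total: 1126 days.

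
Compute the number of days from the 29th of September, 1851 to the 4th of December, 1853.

Day-of-year of September 29, 1851: 272.
Day-of-year of December 4, 1853: 338.
1851 has 365 days, so 365 − 272 = 93 days remain in 1851.
Full years: 1852: 366. Sum = 366.
Total: 93 + 366 + 338 = 797 days.

797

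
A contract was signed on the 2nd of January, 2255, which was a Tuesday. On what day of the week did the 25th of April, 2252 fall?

Sunday

Count forward from the earlier date (April 25, 2252) to the later (January 2, 2255):
Day-of-year of April 25, 2252: 116.
Day-of-year of January 2, 2255: 2.
2252 has 366 days, so 366 − 116 = 250 days remain in 2252.
Full years: 2253: 365; 2254: 365. Sum = 730.
Total: 250 + 730 + 2 = 982 days.
982 mod 7 = 2, so 2 days before Tuesday is Sunday.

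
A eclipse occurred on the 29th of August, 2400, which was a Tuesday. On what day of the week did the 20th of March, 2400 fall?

Monday

Count forward from the earlier date (March 20, 2400) to the later (August 29, 2400):
March 2400: 31 − 20 = 11 days remain.
Then April (30), May (31), June (30), July (31): 30 + 31 + 30 + 31 = 122 days.
August 1–29, 2400: 29 days.
Total: 11 + 122 + 29 = 162 days.
162 mod 7 = 1, so 1 day before Tuesday is Monday.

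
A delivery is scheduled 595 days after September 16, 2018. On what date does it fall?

May 3, 2020

Count 595 days after September 16, 2018:
Day-of-year of September 16, 2018: 259.
Day-of-year of May 3, 2020: 124.
2018 has 365 days, so 365 − 259 = 106 days remain in 2018.
Full years: 2019: 365. Sum = 365.
Total: 106 + 365 + 124 = 595 days.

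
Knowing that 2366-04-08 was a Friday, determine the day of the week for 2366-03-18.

Friday

Count forward from the earlier date (March 18, 2366) to the later (April 8, 2366):
March 2366: 31 − 18 = 13 days remain.
April 1–8, 2366: 8 days.
Total: 13 + 8 = 21 days.
21 is a multiple of 7, so 2366-03-18 falls on the same weekday: Friday.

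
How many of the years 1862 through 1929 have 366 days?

16

Years divisible by 4: 1864, 1868, …, 1928 — 17 in all.
Of these, 1900 is divisible by 100 but not 400, so not leap.
Leap years: 17 − 1 = 16.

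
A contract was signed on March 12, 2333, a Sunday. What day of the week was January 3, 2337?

Day-of-year of March 12, 2333: 71.
Day-of-year of January 3, 2337: 3.
2333 has 365 days, so 365 − 71 = 294 days remain in 2333.
Full years: 2334: 365; 2335: 365; 2336: 366. Sum = 1096.
Total: 294 + 1096 + 3 = 1393 days.
1393 is a multiple of 7, so January 3, 2337 falls on the same weekday: Sunday.

Sunday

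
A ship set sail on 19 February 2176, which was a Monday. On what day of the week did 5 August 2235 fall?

Wednesday

Day-of-year of February 19, 2176: 50.
Day-of-year of August 5, 2235: 217.
2176 has 366 days, so 366 − 50 = 316 days remain in 2176.
Full years 2177–2234: 45 common + 13 leap = 45×365 + 13×366 = 21183 days.
Total: 316 + 21183 + 217 = 21716 days.
21716 mod 7 = 2, so 2 days after Monday is Wednesday.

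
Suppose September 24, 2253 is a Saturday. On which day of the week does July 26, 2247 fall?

Monday

Count forward from the earlier date (July 26, 2247) to the later (September 24, 2253):
Day-of-year of July 26, 2247: 207.
Day-of-year of September 24, 2253: 267.
2247 has 365 days, so 365 − 207 = 158 days remain in 2247.
Full years: 2248: 366; 2249: 365; 2250: 365; 2251: 365; 2252: 366. Sum = 1827.
Total: 158 + 1827 + 267 = 2252 days.
2252 mod 7 = 5, so 5 days before Saturday is Monday.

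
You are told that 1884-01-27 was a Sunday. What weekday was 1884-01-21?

Count forward from the earlier date (January 21, 1884) to the later (January 27, 1884):
Within January 1884: 27 − 21 = 6 days.
6 mod 7 = 6, so 6 days before Sunday is Monday.

Monday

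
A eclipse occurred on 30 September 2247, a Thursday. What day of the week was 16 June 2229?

Count forward from the earlier date (June 16, 2229) to the later (September 30, 2247):
Day-of-year of June 16, 2229: 167.
Day-of-year of September 30, 2247: 273.
2229 has 365 days, so 365 − 167 = 198 days remain in 2229.
Full years 2230–2246: 13 common + 4 leap = 13×365 + 4×366 = 6209 days.
Total: 198 + 6209 + 273 = 6680 days.
6680 mod 7 = 2, so 2 days before Thursday is Tuesday.

Tuesday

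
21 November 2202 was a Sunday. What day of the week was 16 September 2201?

Count forward from the earlier date (September 16, 2201) to the later (November 21, 2202):
September 2201: 30 − 16 = 14 days remain.
Then 13 full months totalling 396 days.
November 1–21, 2202: 21 days.
Total: 14 + 396 + 21 = 431 days.
431 mod 7 = 4, so 4 days before Sunday is Wednesday.

Wednesday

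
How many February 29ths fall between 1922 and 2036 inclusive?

Years divisible by 4: 1924, 1928, …, 2036 — 29 in all.
2000 is divisible by 400, so still leap.
No century exceptions apply. Count: 29.

29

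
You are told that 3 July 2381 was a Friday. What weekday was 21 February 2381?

Saturday

Count forward from the earlier date (February 21, 2381) to the later (July 3, 2381):
February 2381: 28 − 21 = 7 days remain (2381 is not a leap year, so February has 28 days).
Then March (31), April (30), May (31), June (30): 31 + 30 + 31 + 30 = 122 days.
July 1–3, 2381: 3 days.
Total: 7 + 122 + 3 = 132 days.
132 mod 7 = 6, so 6 days before Friday is Saturday.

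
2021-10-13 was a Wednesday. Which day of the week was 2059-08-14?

Thursday

From October 13, 2021 to October 13, 2058: 37 years, of which 9 contain a Feb 29 — 28×365 + 9×366 = 13514 days.
October 2058: 31 − 13 = 18 days remain.
Then 9 full months totalling 273 days.
August 1–14, 2059: 14 days.
Residual: 305 days.
Total: 13819 days.
13819 mod 7 = 1, so 1 day after Wednesday is Thursday.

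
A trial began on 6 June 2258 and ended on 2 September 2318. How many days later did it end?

22002

Day-of-year of June 6, 2258: 157.
Day-of-year of September 2, 2318: 245.
2258 has 365 days, so 365 − 157 = 208 days remain in 2258.
Full years 2259–2317: 45 common + 14 leap = 45×365 + 14×366 = 21549 days.
Total: 208 + 21549 + 245 = 22002 days.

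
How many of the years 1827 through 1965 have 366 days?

34

Years divisible by 4: 1828, 1832, …, 1964 — 35 in all.
Of these, 1900 is divisible by 100 but not 400, so not leap.
Leap years: 35 − 1 = 34.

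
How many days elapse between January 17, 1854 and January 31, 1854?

14

Within January 1854: 31 − 17 = 14 days.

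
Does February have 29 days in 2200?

No

2200 is not a leap year (divisible by 100 but not 400).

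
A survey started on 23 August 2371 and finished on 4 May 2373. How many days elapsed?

620

August 23, 2371 → August 23, 2372: 366 days (2372 is a leap year).
August 2372: 31 − 23 = 8 days remain.
Then September (30), October (31), November (30), December (31), January (31), February 2373 (28), March (31), April (30): 30 + 31 + 30 + 31 + 31 + 28 + 31 + 30 = 242 days.
May 1–4, 2373: 4 days.
Residual: 254 days.
Total: 620 days.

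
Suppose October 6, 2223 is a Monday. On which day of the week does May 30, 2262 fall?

Friday

Day-of-year of October 6, 2223: 279.
Day-of-year of May 30, 2262: 150.
2223 has 365 days, so 365 − 279 = 86 days remain in 2223.
Full years 2224–2261: 28 common + 10 leap = 28×365 + 10×366 = 13880 days.
Total: 86 + 13880 + 150 = 14116 days.
14116 mod 7 = 4, so 4 days after Monday is Friday.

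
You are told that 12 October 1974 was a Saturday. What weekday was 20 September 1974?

Count forward from the earlier date (September 20, 1974) to the later (October 12, 1974):
September 1974: 30 − 20 = 10 days remain.
October 1–12, 1974: 12 days.
Total: 10 + 12 = 22 days.
22 mod 7 = 1, so 1 day before Saturday is Friday.

Friday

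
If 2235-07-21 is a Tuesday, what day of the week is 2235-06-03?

Count forward from the earlier date (June 3, 2235) to the later (July 21, 2235):
June 2235: 30 − 3 = 27 days remain.
July 1–21, 2235: 21 days.
Total: 27 + 21 = 48 days.
48 mod 7 = 6, so 6 days before Tuesday is Wednesday.

Wednesday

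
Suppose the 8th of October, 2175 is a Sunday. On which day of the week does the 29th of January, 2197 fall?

Sunday

Day-of-year of October 8, 2175: 281.
Day-of-year of January 29, 2197: 29.
2175 has 365 days, so 365 − 281 = 84 days remain in 2175.
Full years 2176–2196: 15 common + 6 leap = 15×365 + 6×366 = 7671 days.
Total: 84 + 7671 + 29 = 7784 days.
7784 is a multiple of 7, so the 29th of January, 2197 falls on the same weekday: Sunday.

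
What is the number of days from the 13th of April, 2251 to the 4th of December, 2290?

From April 13, 2251 to April 13, 2290: 39 years, of which 10 contain a Feb 29 — 29×365 + 10×366 = 14245 days.
April 2290: 30 − 13 = 17 days remain.
Then May (31), June (30), July (31), August (31), September (30), October (31), November (30): 31 + 30 + 31 + 31 + 30 + 31 + 30 = 214 days.
December 1–4, 2290: 4 days.
Residual: 235 days.
Total: 14480 days.

14480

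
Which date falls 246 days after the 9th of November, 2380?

the 13th of July, 2381

Count 246 days after November 9, 2380:
Day-of-year of November 9, 2380: 314.
Day-of-year of July 13, 2381: 194.
2380 has 366 days, so 366 − 314 = 52 days remain in 2380.
Total: 52 + 194 = 246 days.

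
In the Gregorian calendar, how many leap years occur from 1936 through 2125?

Years divisible by 4: 1936, 1940, …, 2124 — 48 in all.
Of these, 2100 is divisible by 100 but not 400, so not leap.
2000 is divisible by 400, so still leap.
Leap years: 48 − 1 = 47.

47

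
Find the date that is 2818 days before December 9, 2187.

March 22, 2180

Count 2818 days before December 9, 2187:
From March 22, 2180 to March 22, 2187: 7 years, of which 1 contains a Feb 29 — 6×365 + 1×366 = 2556 days.
March 2187: 31 − 22 = 9 days remain.
Then April (30), May (31), June (30), July (31), August (31), September (30), October (31), November (30): 30 + 31 + 30 + 31 + 31 + 30 + 31 + 30 = 244 days.
December 1–9, 2187: 9 days.
Residual: 262 days.
Total: 2818 days.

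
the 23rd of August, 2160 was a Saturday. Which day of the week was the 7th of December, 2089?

Count forward from the earlier date (December 7, 2089) to the later (August 23, 2160):
From December 7, 2089 to December 7, 2159: 70 years, of which 16 contain a Feb 29 — 54×365 + 16×366 = 25566 days.
(2100 is not a leap year (divisible by 100 but not 400).)
December 2159: 31 − 7 = 24 days remain.
Then January (31), February 2160 (29), March (31), April (30), May (31), June (30), July (31): 31 + 29 + 31 + 30 + 31 + 30 + 31 = 213 days.
August 1–23, 2160: 23 days.
Residual: 260 days.
Total: 25826 days.
25826 mod 7 = 3, so 3 days before Saturday is Wednesday.

Wednesday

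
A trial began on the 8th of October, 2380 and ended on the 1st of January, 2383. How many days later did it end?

October 8, 2380 → October 8, 2381: 365 days.
October 8, 2381 → October 8, 2382: 365 days.
October 2382: 31 − 8 = 23 days remain.
Then November (30), December (31): 30 + 31 = 61 days.
January 1, 2383: 1 day.
Residual: 85 days.
Total: 815 days.

815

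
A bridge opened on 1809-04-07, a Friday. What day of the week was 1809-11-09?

Thursday

April 1809: 30 − 7 = 23 days remain.
Then May (31), June (30), July (31), August (31), September (30), October (31): 31 + 30 + 31 + 31 + 30 + 31 = 184 days.
November 1–9, 1809: 9 days.
Total: 23 + 184 + 9 = 216 days.
216 mod 7 = 6, so 6 days after Friday is Thursday.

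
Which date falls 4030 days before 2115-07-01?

2104-06-18

Count 4030 days before July 1, 2115:
From June 18, 2104 to June 18, 2115: 11 years, of which 2 contain a Feb 29 — 9×365 + 2×366 = 4017 days.
June 2115: 30 − 18 = 12 days remain.
July 1, 2115: 1 day.
Residual: 13 days.
Total: 4030 days.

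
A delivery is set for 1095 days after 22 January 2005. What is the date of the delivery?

22 January 2008

Count 1095 days after January 22, 2005:
Day-of-year of January 22, 2005: 22.
Day-of-year of January 22, 2008: 22.
2005 has 365 days, so 365 − 22 = 343 days remain in 2005.
Full years: 2006: 365; 2007: 365. Sum = 730.
Total: 343 + 730 + 22 = 1095 days.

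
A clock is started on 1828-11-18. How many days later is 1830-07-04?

593

November 18, 1828 → November 18, 1829: 365 days.
November 1829: 30 − 18 = 12 days remain.
Then December (31), January (31), February 1830 (28), March (31), April (30), May (31), June (30): 31 + 31 + 28 + 31 + 30 + 31 + 30 = 212 days.
July 1–4, 1830: 4 days.
Residual: 228 days.
Total: 593 days.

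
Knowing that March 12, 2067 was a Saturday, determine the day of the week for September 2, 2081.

From March 12, 2067 to March 12, 2081: 14 years, of which 4 contain a Feb 29 — 10×365 + 4×366 = 5114 days.
March 2081: 31 − 12 = 19 days remain.
Then April (30), May (31), June (30), July (31), August (31): 30 + 31 + 30 + 31 + 31 = 153 days.
September 1–2, 2081: 2 days.
Residual: 174 days.
Total: 5288 days.
5288 mod 7 = 3, so 3 days after Saturday is Tuesday.

Tuesday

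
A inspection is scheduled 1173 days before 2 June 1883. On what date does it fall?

16 March 1880

Count 1173 days before June 2, 1883:
March 16, 1880 → March 16, 1881: 365 days.
March 16, 1881 → March 16, 1882: 365 days.
March 16, 1882 → March 16, 1883: 365 days.
March 1883: 31 − 16 = 15 days remain.
Then April (30), May (31): 30 + 31 = 61 days.
June 1–2, 1883: 2 days.
Residual: 78 days.
Total: 1173 days.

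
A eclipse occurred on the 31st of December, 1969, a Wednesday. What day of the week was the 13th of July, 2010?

Day-of-year of December 31, 1969: 365.
Day-of-year of July 13, 2010: 194.
1969 has 365 days, so 365 − 365 = 0 days remain in 1969.
Full years 1970–2009: 30 common + 10 leap = 30×365 + 10×366 = 14610 days.
Total: 0 + 14610 + 194 = 14804 days.
14804 mod 7 = 6, so 6 days after Wednesday is Tuesday.

Tuesday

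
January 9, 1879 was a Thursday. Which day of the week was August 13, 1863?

Count forward from the earlier date (August 13, 1863) to the later (January 9, 1879):
Day-of-year of August 13, 1863: 225.
Day-of-year of January 9, 1879: 9.
1863 has 365 days, so 365 − 225 = 140 days remain in 1863.
Full years 1864–1878: 11 common + 4 leap = 11×365 + 4×366 = 5479 days.
Total: 140 + 5479 + 9 = 5628 days.
5628 is a multiple of 7, so August 13, 1863 falls on the same weekday: Thursday.

Thursday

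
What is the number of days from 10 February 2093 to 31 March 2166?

Day-of-year of February 10, 2093: 41.
Day-of-year of March 31, 2166: 90.
2093 has 365 days, so 365 − 41 = 324 days remain in 2093.
Full years 2094–2165: 55 common + 17 leap = 55×365 + 17×366 = 26297 days.
Total: 324 + 26297 + 90 = 26711 days.

26711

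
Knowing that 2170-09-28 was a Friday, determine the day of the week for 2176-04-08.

Day-of-year of September 28, 2170: 271.
Day-of-year of April 8, 2176: 99.
2170 has 365 days, so 365 − 271 = 94 days remain in 2170.
Full years: 2171: 365; 2172: 366; 2173: 365; 2174: 365; 2175: 365. Sum = 1826.
Total: 94 + 1826 + 99 = 2019 days.
2019 mod 7 = 3, so 3 days after Friday is Monday.

Monday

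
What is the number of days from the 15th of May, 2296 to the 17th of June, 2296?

May 2296: 31 − 15 = 16 days remain.
June 1–17, 2296: 17 days.
Total: 16 + 17 = 33 days.

33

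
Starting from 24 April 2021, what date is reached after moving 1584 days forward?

25 August 2025

Count 1584 days after April 24, 2021:
April 24, 2021 → April 24, 2022: 365 days.
April 24, 2022 → April 24, 2023: 365 days.
April 24, 2023 → April 24, 2024: 366 days (2024 is a leap year).
April 24, 2024 → April 24, 2025: 365 days.
April 2025: 30 − 24 = 6 days remain.
Then May (31), June (30), July (31): 31 + 30 + 31 = 92 days.
August 1–25, 2025: 25 days.
Residual: 123 days.
Total: 1584 days.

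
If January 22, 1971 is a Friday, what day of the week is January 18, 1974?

January 22, 1971 → January 22, 1972: 365 days.
January 22, 1972 → January 22, 1973: 366 days (1972 is a leap year).
January 1973: 31 − 22 = 9 days remain.
Then 11 full months totalling 334 days.
January 1–18, 1974: 18 days.
Residual: 361 days.
Total: 1092 days.
1092 is a multiple of 7, so January 18, 1974 falls on the same weekday: Friday.

Friday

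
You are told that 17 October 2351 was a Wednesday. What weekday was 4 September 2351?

Tuesday

Count forward from the earlier date (September 4, 2351) to the later (October 17, 2351):
September 2351: 30 − 4 = 26 days remain.
October 1–17, 2351: 17 days.
Total: 26 + 17 = 43 days.
43 mod 7 = 1, so 1 day before Wednesday is Tuesday.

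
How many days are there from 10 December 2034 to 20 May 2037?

December 10, 2034 → December 10, 2035: 365 days.
December 10, 2035 → December 10, 2036: 366 days (2036 is a leap year).
December 2036: 31 − 10 = 21 days remain.
Then January (31), February 2037 (28), March (31), April (30): 31 + 28 + 31 + 30 = 120 days.
May 1–20, 2037: 20 days.
Residual: 161 days.
Total: 892 days.

892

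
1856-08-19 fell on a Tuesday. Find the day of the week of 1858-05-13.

Day-of-year of August 19, 1856: 232.
Day-of-year of May 13, 1858: 133.
1856 has 366 days, so 366 − 232 = 134 days remain in 1856.
Full years: 1857: 365. Sum = 365.
Total: 134 + 365 + 133 = 632 days.
632 mod 7 = 2, so 2 days after Tuesday is Thursday.

Thursday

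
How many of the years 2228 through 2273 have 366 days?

Years divisible by 4 in [2228, 2273]: 2228, 2232, 2236, 2240, 2244, 2248, 2252, 2256, 2260, 2264, 2268, 2272.
No century exceptions apply. Count: 12.

12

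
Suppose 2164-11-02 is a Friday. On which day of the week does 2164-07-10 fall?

Tuesday

Count forward from the earlier date (July 10, 2164) to the later (November 2, 2164):
July 2164: 31 − 10 = 21 days remain.
Then August (31), September (30), October (31): 31 + 30 + 31 = 92 days.
November 1–2, 2164: 2 days.
Total: 21 + 92 + 2 = 115 days.
115 mod 7 = 3, so 3 days before Friday is Tuesday.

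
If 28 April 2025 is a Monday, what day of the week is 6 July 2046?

Friday

From April 28, 2025 to April 28, 2046: 21 years, of which 5 contain a Feb 29 — 16×365 + 5×366 = 7670 days.
April 2046: 30 − 28 = 2 days remain.
Then May (31), June (30): 31 + 30 = 61 days.
July 1–6, 2046: 6 days.
Residual: 69 days.
Total: 7739 days.
7739 mod 7 = 4, so 4 days after Monday is Friday.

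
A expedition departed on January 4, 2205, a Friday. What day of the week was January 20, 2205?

Within January 2205: 20 − 4 = 16 days.
16 mod 7 = 2, so 2 days after Friday is Sunday.

Sunday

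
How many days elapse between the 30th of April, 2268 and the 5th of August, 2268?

97

April 2268: 30 − 30 = 0 days remain.
Then May (31), June (30), July (31): 31 + 30 + 31 = 92 days.
August 1–5, 2268: 5 days.
Total: 0 + 92 + 5 = 97 days.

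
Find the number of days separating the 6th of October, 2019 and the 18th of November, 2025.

2235

Day-of-year of October 6, 2019: 279.
Day-of-year of November 18, 2025: 322.
2019 has 365 days, so 365 − 279 = 86 days remain in 2019.
Full years: 2020: 366; 2021: 365; 2022: 365; 2023: 365; 2024: 366. Sum = 1827.
Total: 86 + 1827 + 322 = 2235 days.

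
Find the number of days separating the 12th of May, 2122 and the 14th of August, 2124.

825

Day-of-year of May 12, 2122: 132.
Day-of-year of August 14, 2124: 227.
2122 has 365 days, so 365 − 132 = 233 days remain in 2122.
Full years: 2123: 365. Sum = 365.
Total: 233 + 365 + 227 = 825 days.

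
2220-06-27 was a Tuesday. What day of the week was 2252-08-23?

From June 27, 2220 to June 27, 2252: 32 years, of which 8 contain a Feb 29 — 24×365 + 8×366 = 11688 days.
June 2252: 30 − 27 = 3 days remain.
Then July (31): 31 days.
August 1–23, 2252: 23 days.
Residual: 57 days.
Total: 11745 days.
11745 mod 7 = 6, so 6 days after Tuesday is Monday.

Monday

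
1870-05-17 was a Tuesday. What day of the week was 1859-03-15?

Tuesday

Count forward from the earlier date (March 15, 1859) to the later (May 17, 1870):
From March 15, 1859 to March 15, 1870: 11 years, of which 3 contain a Feb 29 — 8×365 + 3×366 = 4018 days.
March 1870: 31 − 15 = 16 days remain.
Then April (30): 30 days.
May 1–17, 1870: 17 days.
Residual: 63 days.
Total: 4081 days.
4081 is a multiple of 7, so 1859-03-15 falls on the same weekday: Tuesday.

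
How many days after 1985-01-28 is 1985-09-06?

221

January 1985: 31 − 28 = 3 days remain.
Then February 1985 (28), March (31), April (30), May (31), June (30), July (31), August (31): 28 + 31 + 30 + 31 + 30 + 31 + 31 = 212 days.
September 1–6, 1985: 6 days.
Total: 3 + 212 + 6 = 221 days.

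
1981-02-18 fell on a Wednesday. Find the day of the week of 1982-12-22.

Wednesday

Day-of-year of February 18, 1981: 49.
Day-of-year of December 22, 1982: 356.
1981 has 365 days, so 365 − 49 = 316 days remain in 1981.
Total: 316 + 356 = 672 days.
672 is a multiple of 7, so 1982-12-22 falls on the same weekday: Wednesday.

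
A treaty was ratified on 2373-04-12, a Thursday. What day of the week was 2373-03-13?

Tuesday

Count forward from the earlier date (March 13, 2373) to the later (April 12, 2373):
March 2373: 31 − 13 = 18 days remain.
April 1–12, 2373: 12 days.
Total: 18 + 12 = 30 days.
30 mod 7 = 2, so 2 days before Thursday is Tuesday.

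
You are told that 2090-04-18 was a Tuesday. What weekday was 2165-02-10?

From April 18, 2090 to April 18, 2164: 74 years, of which 18 contain a Feb 29 — 56×365 + 18×366 = 27028 days.
(2100 is not a leap year (divisible by 100 but not 400).)
April 2164: 30 − 18 = 12 days remain.
Then 9 full months totalling 276 days.
February 1–10, 2165: 10 days (2165 is not a leap year).
Residual: 298 days.
Total: 27326 days.
27326 mod 7 = 5, so 5 days after Tuesday is Sunday.

Sunday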